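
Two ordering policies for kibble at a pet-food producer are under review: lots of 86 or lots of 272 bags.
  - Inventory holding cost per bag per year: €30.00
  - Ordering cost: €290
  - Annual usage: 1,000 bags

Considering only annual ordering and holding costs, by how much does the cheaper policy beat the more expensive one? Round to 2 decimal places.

€484.08

Annual cost at Q: ordering D·S/Q plus holding Q·H/2.
TC(86) = (1,000/86)×290 + (86/2)×30 = €4,662.09
TC(272) = (1,000/272)×290 + (272/2)×30 = €5,146.18
Lots of 86 are cheaper by €484.08.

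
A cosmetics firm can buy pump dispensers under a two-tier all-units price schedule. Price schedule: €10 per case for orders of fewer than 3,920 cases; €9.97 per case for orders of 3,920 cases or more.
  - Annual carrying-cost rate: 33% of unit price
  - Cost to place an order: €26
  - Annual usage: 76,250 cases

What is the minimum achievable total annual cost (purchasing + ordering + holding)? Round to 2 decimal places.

€766,117.25

H₁ = 33%×€10 = €3.3000;  H₂ = 33%×€9.97 = €3.2901
EOQ₁ = √(2×76,250×26/3.3000) = 1,096.14  (< 3,920, feasible at tier 1)
EOQ₂ = √(2×76,250×26/3.2901) = 1,097.78  (< 3,920 → use Q = 3,920 at tier-2 price)
TC(tier 1 (EOQ₁), Q≈1,096.1) = €766,117.25
TC(tier 2, Q≈3,920.0) = €767,166.84
Minimum at tier 1 (EOQ₁): €766,117.25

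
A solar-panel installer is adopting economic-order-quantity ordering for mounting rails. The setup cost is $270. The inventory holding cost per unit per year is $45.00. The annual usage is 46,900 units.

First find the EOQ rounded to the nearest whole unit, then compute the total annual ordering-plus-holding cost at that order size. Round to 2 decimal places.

Q* = √(2·D·S / H) = √(2·46,900·270 / 45) = √562,800.0 ≈ 750.20 → Q = 750 units
Ordering: D/Q × S = 46,900/750 × $270 = $16,884.00
Holding:  Q/2 × H = 750/2 × $45 = $16,875.00
Total = $16,884.00 + $16,875.00 = $33,759.00

$33,759.00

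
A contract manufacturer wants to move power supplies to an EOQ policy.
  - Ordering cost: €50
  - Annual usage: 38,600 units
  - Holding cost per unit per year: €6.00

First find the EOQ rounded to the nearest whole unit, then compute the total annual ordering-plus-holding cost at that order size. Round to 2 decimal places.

€4,812.48

Optimal lot size Q* = (2 × 38,600 × €50 / €6)^½ ≈ 802.08 → Q = 802 units
Orders/yr = 38,600/802 = 48.130; ordering cost = 48.130 × €50 = €2,406.48
Average inventory = 802/2 = 401; holding cost = 401 × €6 = €2,406.00
Total = €2,406.48 + €2,406.00 = €4,812.48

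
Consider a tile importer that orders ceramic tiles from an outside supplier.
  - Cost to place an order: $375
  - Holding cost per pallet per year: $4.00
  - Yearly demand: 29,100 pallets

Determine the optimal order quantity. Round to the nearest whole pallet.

2,336 pallets

EOQ = √(2DS/H) = √(2 × 29,100 × 375 / 4)
    = √(5,456,250.00) ≈ 2,335.86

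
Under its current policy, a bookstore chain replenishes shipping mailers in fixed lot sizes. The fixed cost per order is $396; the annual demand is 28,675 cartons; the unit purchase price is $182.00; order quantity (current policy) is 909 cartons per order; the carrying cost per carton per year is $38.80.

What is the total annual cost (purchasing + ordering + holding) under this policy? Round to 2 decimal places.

Annual ordering cost = (D/Q)·S = (28,675/909) × 396 = $12,492.08
Annual holding cost  = (Q/2)·H = (909/2) × 38.8 = $17,634.60
Purchase cost = D·C = 28,675 × 182 = $5,218,850.00
Total = $12,492.08 + $17,634.60 + $5,218,850.00 = $5,248,976.68

$5,248,976.68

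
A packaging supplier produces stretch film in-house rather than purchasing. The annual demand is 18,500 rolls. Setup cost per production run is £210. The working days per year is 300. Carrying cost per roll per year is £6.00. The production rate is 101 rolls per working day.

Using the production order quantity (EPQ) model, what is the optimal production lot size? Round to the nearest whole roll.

Daily demand d = 18,500/300 = 61.667; p = 101; 1 − d/p = 0.38944
EPQ = √(2DS / (H(1 − d/p)))
    = √(2 × 18,500 × 210 / (6 × 0.38944)) ≈ 1,823.54

1,824 rolls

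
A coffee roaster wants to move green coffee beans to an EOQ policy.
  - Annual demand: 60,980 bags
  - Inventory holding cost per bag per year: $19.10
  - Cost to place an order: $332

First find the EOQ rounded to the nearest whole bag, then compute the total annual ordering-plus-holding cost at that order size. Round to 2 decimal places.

2DS/H = 2·60,980·332/19.1 = 2,119,932.98
EOQ = √2,119,932.98 ≈ 1,456.00 → Q = 1,456 bags
Annual ordering cost = (D/Q)·S = (60,980/1,456) × 332 = $13,904.78
Annual holding cost  = (Q/2)·H = (1,456/2) × 19.1 = $13,904.80
Total = $13,904.78 + $13,904.80 = $27,809.58

$27,809.58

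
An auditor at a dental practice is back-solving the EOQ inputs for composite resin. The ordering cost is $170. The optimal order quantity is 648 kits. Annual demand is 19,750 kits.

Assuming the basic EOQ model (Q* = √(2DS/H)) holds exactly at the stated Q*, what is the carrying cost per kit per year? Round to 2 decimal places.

Since Q* = (2DS/H)^½, squaring gives Q*²·H = 2DS.
H = 2DS / Q² = 2 × 19,750 × 170 / 648² = 15.9918

$15.99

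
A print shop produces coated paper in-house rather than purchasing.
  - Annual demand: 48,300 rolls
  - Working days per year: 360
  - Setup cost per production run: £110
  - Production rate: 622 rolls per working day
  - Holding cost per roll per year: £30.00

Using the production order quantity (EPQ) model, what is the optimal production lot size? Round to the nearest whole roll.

672 rolls

d = 48,300/360 = 134.1667 rolls/day;  effective holding cost H(1 − d/p) = 30·(1 − 134.1667/622) = 23.52894
Q* = √(2DS / H_eff) = √(2·48,300·110 / 23.52894) ≈ 672.02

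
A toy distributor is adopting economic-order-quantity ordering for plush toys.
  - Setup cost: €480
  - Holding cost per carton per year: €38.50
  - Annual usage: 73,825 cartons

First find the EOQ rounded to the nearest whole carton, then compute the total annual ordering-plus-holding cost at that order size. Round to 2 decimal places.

2DS/H = 2·73,825·480/38.5 = 1,840,831.17
EOQ = √1,840,831.17 ≈ 1,356.77 → Q = 1,357 cartons
Orders/yr = 73,825/1,357 = 54.403; ordering cost = 54.403 × €480 = €26,113.49
Average inventory = 1,357/2 = 678.5; holding cost = 678.5 × €38.5 = €26,122.25
Total = €26,113.49 + €26,122.25 = €52,235.74

€52,235.74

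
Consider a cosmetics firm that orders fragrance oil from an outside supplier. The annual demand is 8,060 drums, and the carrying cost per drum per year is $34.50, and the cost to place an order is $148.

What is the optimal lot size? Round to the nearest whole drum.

263 drums

Q* = √(2·D·S / H) = √(2·8,060·148 / 34.5) = √69,152.5 ≈ 262.97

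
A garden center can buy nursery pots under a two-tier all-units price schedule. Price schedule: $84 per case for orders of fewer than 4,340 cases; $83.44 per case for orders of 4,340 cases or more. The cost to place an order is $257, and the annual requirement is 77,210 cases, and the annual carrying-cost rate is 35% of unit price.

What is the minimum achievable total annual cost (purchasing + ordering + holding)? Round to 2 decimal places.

H₁ = 35%×$84 = $29.4000;  H₂ = 35%×$83.44 = $29.2040
EOQ₁ = √(2×77,210×257/29.4000) = 1,161.84  (< 4,340, feasible at tier 1)
EOQ₂ = √(2×77,210×257/29.2040) = 1,165.73  (< 4,340 → use Q = 4,340 at tier-2 price)
TC(tier 1 (EOQ₁), Q≈1,161.8) = $6,519,797.97
TC(tier 2, Q≈4,340.0) = $6,510,347.19
Minimum at tier 2: $6,510,347.19

$6,510,347.19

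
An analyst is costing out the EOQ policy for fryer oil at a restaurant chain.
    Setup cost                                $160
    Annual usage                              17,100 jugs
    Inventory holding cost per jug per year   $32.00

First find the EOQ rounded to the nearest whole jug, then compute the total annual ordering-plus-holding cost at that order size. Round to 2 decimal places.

$13,232.70

Q* = √(2·D·S / H) = √(2·17,100·160 / 32) = √171,000.0 ≈ 413.52 → Q = 414 jugs
Annual ordering cost = (D/Q)·S = (17,100/414) × 160 = $6,608.70
Annual holding cost  = (Q/2)·H = (414/2) × 32 = $6,624.00
Total = $6,608.70 + $6,624.00 = $13,232.70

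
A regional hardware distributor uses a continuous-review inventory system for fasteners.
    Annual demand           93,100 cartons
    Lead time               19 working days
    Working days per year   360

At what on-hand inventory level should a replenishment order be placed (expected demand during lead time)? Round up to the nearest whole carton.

4,914 cartons

Daily demand d = 93,100 / 360 = 258.611 cartons/day
Demand during lead time = 258.611 × 19 = 4,913.61
Reorder point = 4,913.61 → round up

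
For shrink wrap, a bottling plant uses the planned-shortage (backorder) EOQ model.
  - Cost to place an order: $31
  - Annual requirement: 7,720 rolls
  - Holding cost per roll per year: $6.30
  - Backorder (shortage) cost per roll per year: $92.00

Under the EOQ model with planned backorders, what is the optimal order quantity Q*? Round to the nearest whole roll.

285 rolls

Q* = √(2DS/H) · √((H + b)/b)
   = √(2 × 7,720 × 31 / 6.3) · √((6.3 + 92) / 92)
   = 275.635 × 1.0337 ≈ 284.92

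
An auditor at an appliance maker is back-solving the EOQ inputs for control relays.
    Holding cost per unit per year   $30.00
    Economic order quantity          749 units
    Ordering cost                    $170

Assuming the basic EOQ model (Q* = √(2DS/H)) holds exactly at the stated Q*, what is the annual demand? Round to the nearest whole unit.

From Q* = √(2DS/H) ⇒ Q*² = 2DS/H.
D = Q²H / (2S) = 749² × 30 / (2 × 170) = 49,500.09

49,500 units per year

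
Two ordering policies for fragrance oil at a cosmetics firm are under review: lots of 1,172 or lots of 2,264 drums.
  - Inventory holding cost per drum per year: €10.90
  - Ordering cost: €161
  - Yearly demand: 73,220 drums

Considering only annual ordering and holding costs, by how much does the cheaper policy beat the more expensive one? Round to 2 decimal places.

TC(Q) = (D/Q)S + (Q/2)H
TC(1,172) = (73,220/1,172)×161 + (1,172/2)×10.9 = €16,445.78
TC(2,264) = (73,220/2,264)×161 + (2,264/2)×10.9 = €17,545.70
Cheaper: Q = 1,172.  Difference = €1,099.92

€1,099.92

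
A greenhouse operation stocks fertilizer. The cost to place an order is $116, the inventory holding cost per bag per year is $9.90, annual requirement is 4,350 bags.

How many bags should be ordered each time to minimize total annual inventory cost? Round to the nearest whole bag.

319 bags

2DS/H = 2·4,350·116/9.9 = 101,939.39
EOQ = √101,939.39 ≈ 319.28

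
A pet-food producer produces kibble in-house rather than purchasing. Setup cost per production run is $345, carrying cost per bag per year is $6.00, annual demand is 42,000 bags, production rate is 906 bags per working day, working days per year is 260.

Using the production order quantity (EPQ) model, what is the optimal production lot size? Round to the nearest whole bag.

2,424 bags

d = 42,000/260 = 161.5385 bags/day;  effective holding cost H(1 − d/p) = 6·(1 − 161.5385/906) = 4.93021
Q* = √(2DS / H_eff) = √(2·42,000·345 / 4.93021) ≈ 2,424.47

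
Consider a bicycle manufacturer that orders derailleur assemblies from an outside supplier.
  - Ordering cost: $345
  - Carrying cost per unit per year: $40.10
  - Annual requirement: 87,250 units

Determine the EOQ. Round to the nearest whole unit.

Optimal lot size Q* = (2 × 87,250 × $345 / $40.1)^½ ≈ 1,225.28

1,225 units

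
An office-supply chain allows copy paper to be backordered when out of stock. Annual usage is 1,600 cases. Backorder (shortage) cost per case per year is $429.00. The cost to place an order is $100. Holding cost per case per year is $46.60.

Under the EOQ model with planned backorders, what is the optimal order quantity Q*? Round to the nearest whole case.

Q* = √(2DS/H) · √((H + b)/b)
   = √(2 × 1,600 × 100 / 46.6) · √((46.6 + 429) / 429)
   = 82.867 × 1.0529 ≈ 87.25

87 cases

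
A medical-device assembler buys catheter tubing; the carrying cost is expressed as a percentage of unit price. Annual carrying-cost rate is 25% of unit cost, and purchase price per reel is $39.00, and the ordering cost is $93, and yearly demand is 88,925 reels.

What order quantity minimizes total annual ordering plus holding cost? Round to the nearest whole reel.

1,302 reels

H = i·C = 0.25 × $39 = $9.7500 per reel-year
2DS/H = 2·88,925·93/9.75 = 1,696,415.38
EOQ = √1,696,415.38 ≈ 1,302.47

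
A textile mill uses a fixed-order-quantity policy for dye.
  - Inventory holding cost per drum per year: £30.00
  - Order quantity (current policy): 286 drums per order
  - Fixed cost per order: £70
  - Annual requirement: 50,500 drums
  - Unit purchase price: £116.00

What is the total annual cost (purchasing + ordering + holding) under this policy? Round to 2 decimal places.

£5,874,650.14

Ordering: D/Q × S = 50,500/286 × £70 = £12,360.14
Holding:  Q/2 × H = 286/2 × £30 = £4,290.00
Purchase cost = D·C = 50,500 × 116 = £5,858,000.00
Total = £12,360.14 + £4,290.00 + £5,858,000.00 = £5,874,650.14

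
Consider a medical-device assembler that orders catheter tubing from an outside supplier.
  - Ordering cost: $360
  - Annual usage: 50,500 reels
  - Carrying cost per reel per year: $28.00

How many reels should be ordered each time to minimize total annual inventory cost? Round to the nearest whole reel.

1,140 reels

2DS/H = 2·50,500·360/28 = 1,298,571.43
EOQ = √1,298,571.43 ≈ 1,139.55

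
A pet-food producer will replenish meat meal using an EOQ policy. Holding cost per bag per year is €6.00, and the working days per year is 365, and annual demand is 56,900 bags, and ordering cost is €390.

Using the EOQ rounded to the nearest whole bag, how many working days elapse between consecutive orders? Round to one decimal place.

Q* = √(2·D·S / H) = √(2·56,900·390 / 6) = √7,397,000.0 ≈ 2,719.74 → Q = 2,720 bags
T = Q/D × 365 days = 2,720/56,900 × 365 = 17.448 days

17.4 days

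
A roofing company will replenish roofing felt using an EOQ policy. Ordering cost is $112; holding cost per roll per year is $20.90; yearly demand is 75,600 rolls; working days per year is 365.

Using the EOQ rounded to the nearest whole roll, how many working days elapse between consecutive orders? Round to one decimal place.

EOQ = √(2DS/H) = √(2 × 75,600 × 112 / 20.9)
    = √(810,258.37) ≈ 900.14 → Q = 900 rolls
Cycle time = (working days × Q)/D = (365 × 900) / 75,600 = 4.345 days

4.3 days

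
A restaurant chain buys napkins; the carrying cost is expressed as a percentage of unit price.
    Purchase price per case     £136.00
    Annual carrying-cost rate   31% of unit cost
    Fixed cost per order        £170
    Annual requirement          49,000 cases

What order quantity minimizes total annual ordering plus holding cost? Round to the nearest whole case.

629 cases

H = i·C = 0.31 × £136 = £42.1600 per case-year
Optimal lot size Q* = (2 × 49,000 × £170 / £42.16)^½ ≈ 628.62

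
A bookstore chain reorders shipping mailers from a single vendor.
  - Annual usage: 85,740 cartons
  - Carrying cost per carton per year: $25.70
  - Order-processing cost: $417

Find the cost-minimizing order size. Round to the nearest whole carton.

Q* = √(2·D·S / H) = √(2·85,740·417 / 25.7) = √2,782,379.8 ≈ 1,668.05

1,668 cartons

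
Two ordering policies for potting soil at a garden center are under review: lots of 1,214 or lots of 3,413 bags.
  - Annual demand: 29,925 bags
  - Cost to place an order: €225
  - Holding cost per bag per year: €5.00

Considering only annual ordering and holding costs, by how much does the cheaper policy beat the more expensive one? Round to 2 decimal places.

€1,924.06

TC(Q) = (D/Q)S + (Q/2)H
TC(1,214) = (29,925/1,214)×225 + (1,214/2)×5 = €8,581.23
TC(3,413) = (29,925/3,413)×225 + (3,413/2)×5 = €10,505.29
|ΔTC| = |€8,581.23 − €10,505.29| = €1,924.06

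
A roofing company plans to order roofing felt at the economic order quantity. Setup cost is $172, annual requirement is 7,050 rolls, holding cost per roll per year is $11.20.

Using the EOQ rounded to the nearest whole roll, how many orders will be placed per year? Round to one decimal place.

15.2 orders per year

2DS/H = 2·7,050·172/11.2 = 216,535.71
EOQ = √216,535.71 ≈ 465.33 → Q = 465
Orders per year = D/Q = 7,050 / 465 = 15.161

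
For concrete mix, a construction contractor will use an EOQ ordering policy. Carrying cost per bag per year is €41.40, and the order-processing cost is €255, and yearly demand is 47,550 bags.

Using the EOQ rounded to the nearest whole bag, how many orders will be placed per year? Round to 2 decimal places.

EOQ = √(2DS/H) = √(2 × 47,550 × 255 / 41.4)
    = √(585,760.87) ≈ 765.35 → Q = 765
N = D/Q = 47,550/765 ≈ 62.157 orders/yr

62.16 orders per year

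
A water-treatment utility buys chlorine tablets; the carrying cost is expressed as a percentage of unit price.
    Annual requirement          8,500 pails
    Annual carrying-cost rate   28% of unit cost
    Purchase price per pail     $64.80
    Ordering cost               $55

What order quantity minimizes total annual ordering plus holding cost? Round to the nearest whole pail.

Carrying cost H = $64.8 × 28% = $18.1440/pail/yr
2DS/H = 2·8,500·55/18.144 = 51,532.19
EOQ = √51,532.19 ≈ 227.01

227 pails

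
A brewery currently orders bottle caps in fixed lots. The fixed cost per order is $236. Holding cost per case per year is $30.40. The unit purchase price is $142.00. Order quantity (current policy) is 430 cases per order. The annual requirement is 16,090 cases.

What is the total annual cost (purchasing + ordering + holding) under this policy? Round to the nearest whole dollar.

Orders/yr = 16,090/430 = 37.419; ordering cost = 37.419 × $236 = $8,830.79
Average inventory = 430/2 = 215; holding cost = 215 × $30.4 = $6,536.00
Purchase cost = D·C = 16,090 × 142 = $2,284,780.00
Total = $8,830.79 + $6,536.00 + $2,284,780.00 = $2,300,146.79

$2,300,147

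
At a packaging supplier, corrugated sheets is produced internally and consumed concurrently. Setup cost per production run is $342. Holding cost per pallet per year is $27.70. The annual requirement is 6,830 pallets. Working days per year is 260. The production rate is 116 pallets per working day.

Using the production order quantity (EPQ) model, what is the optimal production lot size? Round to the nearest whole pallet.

467 pallets

Daily demand d = 6,830/260 = 26.269; p = 116; 1 − d/p = 0.77354
EPQ = √(2DS / (H(1 − d/p)))
    = √(2 × 6,830 × 342 / (27.7 × 0.77354)) ≈ 466.94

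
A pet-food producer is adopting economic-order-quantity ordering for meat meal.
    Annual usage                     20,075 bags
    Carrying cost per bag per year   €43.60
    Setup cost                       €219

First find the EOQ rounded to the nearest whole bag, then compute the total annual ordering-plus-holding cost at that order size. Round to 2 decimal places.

€19,579.79

2DS/H = 2·20,075·219/43.6 = 201,670.87
EOQ = √201,670.87 ≈ 449.08 → Q = 449 bags
Ordering: D/Q × S = 20,075/449 × €219 = €9,791.59
Holding:  Q/2 × H = 449/2 × €43.6 = €9,788.20
Total = €9,791.59 + €9,788.20 = €19,579.79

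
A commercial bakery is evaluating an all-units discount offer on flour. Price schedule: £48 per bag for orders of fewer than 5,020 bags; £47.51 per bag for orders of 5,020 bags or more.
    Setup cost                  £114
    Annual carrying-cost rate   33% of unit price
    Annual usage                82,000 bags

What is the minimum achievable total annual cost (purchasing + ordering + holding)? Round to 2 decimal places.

£3,937,034.68

H₁ = 33%×£48 = £15.8400;  H₂ = 33%×£47.51 = £15.6783
EOQ₁ = √(2×82,000×114/15.8400) = 1,086.42  (< 5,020, feasible at tier 1)
EOQ₂ = √(2×82,000×114/15.6783) = 1,092.01  (< 5,020 → use Q = 5,020 at tier-2 price)
TC(tier 1 (EOQ₁), Q≈1,086.4) = £3,953,208.85
TC(tier 2, Q≈5,020.0) = £3,937,034.68
Minimum at tier 2: £3,937,034.68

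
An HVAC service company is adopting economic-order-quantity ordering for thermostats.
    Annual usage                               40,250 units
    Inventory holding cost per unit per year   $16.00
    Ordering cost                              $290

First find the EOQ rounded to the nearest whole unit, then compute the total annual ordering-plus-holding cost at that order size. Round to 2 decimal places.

$19,326.67

Q* = √(2·D·S / H) = √(2·40,250·290 / 16) = √1,459,062.5 ≈ 1,207.92 → Q = 1,208 units
Orders/yr = 40,250/1,208 = 33.320; ordering cost = 33.320 × $290 = $9,662.67
Average inventory = 1,208/2 = 604; holding cost = 604 × $16 = $9,664.00
Total = $9,662.67 + $9,664.00 = $19,326.67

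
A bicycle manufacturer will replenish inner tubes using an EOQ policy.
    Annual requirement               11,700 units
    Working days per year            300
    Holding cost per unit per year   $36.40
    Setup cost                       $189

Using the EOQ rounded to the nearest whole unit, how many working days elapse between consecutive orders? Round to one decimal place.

Optimal lot size Q* = (2 × 11,700 × $189 / $36.4)^½ ≈ 348.57 → Q = 349 units
T = Q/D × 300 days = 349/11,700 × 300 = 8.949 days

8.9 days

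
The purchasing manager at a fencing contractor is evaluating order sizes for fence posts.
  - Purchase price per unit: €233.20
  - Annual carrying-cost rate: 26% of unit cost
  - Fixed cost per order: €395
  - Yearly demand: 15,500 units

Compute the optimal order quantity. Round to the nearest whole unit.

449 units

Carrying cost H = €233.2 × 26% = €60.6320/unit/yr
EOQ = √(2DS/H) = √(2 × 15,500 × 395 / 60.632)
    = √(201,956.06) ≈ 449.40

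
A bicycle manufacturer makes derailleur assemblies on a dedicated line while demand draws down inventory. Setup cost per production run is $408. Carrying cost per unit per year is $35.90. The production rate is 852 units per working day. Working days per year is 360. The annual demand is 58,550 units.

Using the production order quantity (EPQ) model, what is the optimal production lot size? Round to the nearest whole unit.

Daily demand d = 58,550/360 = 162.639; p = 852; 1 − d/p = 0.80911
EPQ = √(2DS / (H(1 − d/p)))
    = √(2 × 58,550 × 408 / (35.9 × 0.80911)) ≈ 1,282.50

1,283 units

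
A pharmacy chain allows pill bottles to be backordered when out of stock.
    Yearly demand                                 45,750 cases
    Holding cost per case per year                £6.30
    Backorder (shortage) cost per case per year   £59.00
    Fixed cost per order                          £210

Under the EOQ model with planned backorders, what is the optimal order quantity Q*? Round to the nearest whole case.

Basic EOQ = √(2·45,750·210/6.3) = 1,746.425
Backorder adjustment √((H+b)/b) = √((6.3+59)/59) = 1.0520
Q* = 1,746.425 × 1.0520 ≈ 1,837.30

1,837 cases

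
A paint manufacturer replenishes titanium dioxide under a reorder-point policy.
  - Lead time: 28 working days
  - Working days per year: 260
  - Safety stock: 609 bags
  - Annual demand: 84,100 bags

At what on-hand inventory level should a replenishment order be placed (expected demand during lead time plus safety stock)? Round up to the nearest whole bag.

9,666 bags

Daily demand d = 84,100 / 260 = 323.462 bags/day
Demand during lead time = 323.462 × 28 = 9,056.92
Reorder point = 9,056.92 + 609 = 9,665.92 → round up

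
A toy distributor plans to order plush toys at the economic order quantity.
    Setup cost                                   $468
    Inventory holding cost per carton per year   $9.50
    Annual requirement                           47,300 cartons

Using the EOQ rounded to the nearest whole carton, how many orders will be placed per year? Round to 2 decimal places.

2DS/H = 2·47,300·468/9.5 = 4,660,294.74
EOQ = √4,660,294.74 ≈ 2,158.77 → Q = 2,159
Orders per year = D/Q = 47,300 / 2,159 = 21.908

21.91 orders per year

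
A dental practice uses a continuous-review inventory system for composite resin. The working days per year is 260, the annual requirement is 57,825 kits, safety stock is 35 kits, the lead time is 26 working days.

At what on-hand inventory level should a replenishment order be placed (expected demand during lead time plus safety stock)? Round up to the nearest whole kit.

5,818 kits

Daily demand d = 57,825 / 260 = 222.404 kits/day
Demand during lead time = 222.404 × 26 = 5,782.50
Reorder point = 5,782.50 + 35 = 5,817.50 → round up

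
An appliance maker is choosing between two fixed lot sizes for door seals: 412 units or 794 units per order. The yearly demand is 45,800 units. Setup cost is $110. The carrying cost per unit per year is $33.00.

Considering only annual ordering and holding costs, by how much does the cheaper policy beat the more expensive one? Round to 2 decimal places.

$419.93

Annual cost at Q: ordering D·S/Q plus holding Q·H/2.
TC(412) = (45,800/412)×110 + (412/2)×33 = $19,026.16
TC(794) = (45,800/794)×110 + (794/2)×33 = $19,446.09
|ΔTC| = |$19,026.16 − $19,446.09| = $419.93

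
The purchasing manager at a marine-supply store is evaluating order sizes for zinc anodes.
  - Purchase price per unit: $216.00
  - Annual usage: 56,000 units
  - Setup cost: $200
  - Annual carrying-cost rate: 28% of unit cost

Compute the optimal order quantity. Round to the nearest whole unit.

H = i·C = 0.28 × $216 = $60.4800 per unit-year
Q* = √(2·D·S / H) = √(2·56,000·200 / 60.48) = √370,370.4 ≈ 608.58

609 units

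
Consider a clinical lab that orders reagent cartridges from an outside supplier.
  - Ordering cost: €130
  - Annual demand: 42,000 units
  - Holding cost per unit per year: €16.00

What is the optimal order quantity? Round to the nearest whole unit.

Q* = √(2·D·S / H) = √(2·42,000·130 / 16) = √682,500.0 ≈ 826.14

826 units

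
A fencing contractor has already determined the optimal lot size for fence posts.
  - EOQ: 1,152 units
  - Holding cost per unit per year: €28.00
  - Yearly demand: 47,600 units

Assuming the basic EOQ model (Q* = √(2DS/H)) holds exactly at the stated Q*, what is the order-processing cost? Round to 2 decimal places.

€390.32

EOQ relation: Q² = 2DS/H, so rearrange for the unknown.
S = Q²H / (2D) = 1,152² × 28 / (2 × 47,600) = 390.3247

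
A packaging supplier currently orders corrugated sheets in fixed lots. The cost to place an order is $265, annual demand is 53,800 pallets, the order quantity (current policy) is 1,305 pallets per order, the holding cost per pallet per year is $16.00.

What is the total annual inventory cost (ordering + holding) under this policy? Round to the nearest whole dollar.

$21,365

Ordering: D/Q × S = 53,800/1,305 × $265 = $10,924.90
Holding:  Q/2 × H = 1,305/2 × $16 = $10,440.00
Total = $10,924.90 + $10,440.00 = $21,364.90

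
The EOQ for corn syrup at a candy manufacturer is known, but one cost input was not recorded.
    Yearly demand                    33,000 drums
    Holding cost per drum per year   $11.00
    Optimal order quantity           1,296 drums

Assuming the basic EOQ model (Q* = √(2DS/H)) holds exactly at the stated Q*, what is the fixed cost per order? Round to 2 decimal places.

$279.94

Since Q* = (2DS/H)^½, squaring gives Q*²·H = 2DS.
S = Q²H / (2D) = 1,296² × 11 / (2 × 33,000) = 279.9360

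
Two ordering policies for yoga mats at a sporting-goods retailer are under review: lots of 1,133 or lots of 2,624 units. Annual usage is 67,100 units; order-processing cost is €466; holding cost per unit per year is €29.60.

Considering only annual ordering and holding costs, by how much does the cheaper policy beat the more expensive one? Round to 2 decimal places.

For each Q, cost = (D/Q)·S + (Q/2)·H.
TC(1,133) = (67,100/1,133)×466 + (1,133/2)×29.6 = €44,366.46
TC(2,624) = (67,100/2,624)×466 + (2,624/2)×29.6 = €50,751.59
|ΔTC| = |€44,366.46 − €50,751.59| = €6,385.13

€6,385.13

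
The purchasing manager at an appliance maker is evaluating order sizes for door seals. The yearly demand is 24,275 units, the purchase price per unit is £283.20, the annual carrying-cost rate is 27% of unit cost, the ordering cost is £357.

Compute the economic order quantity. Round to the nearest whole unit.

476 units

Holding cost per unit per year: H = 27% × £283.2 = £76.4640
Q* = √(2·D·S / H) = √(2·24,275·357 / 76.464) = √226,673.3 ≈ 476.10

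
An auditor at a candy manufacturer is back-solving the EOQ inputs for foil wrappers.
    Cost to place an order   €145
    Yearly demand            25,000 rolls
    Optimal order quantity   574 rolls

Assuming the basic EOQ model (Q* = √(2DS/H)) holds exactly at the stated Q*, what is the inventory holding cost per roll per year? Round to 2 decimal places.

€22.00

Since Q* = (2DS/H)^½, squaring gives Q*²·H = 2DS.
H = 2DS / Q² = 2 × 25,000 × 145 / 574² = 22.0046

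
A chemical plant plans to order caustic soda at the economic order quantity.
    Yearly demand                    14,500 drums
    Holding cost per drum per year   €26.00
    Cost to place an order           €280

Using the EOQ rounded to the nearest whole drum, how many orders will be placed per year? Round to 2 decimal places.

25.94 orders per year

EOQ = √(2DS/H) = √(2 × 14,500 × 280 / 26)
    = √(312,307.69) ≈ 558.84 → Q = 559
N = D/Q = 14,500/559 ≈ 25.939 orders/yr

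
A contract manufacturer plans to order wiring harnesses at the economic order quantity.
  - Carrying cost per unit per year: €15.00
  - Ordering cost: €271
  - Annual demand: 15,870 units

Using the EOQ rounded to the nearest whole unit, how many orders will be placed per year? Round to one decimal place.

21.0 orders per year

Optimal lot size Q* = (2 × 15,870 × €271 / €15)^½ ≈ 757.26 → Q = 757
N = D/Q = 15,870/757 ≈ 20.964 orders/yr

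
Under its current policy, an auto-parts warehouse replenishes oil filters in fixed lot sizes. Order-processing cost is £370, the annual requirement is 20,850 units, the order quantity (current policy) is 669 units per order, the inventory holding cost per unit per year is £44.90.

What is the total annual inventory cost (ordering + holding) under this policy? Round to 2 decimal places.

Orders/yr = 20,850/669 = 31.166; ordering cost = 31.166 × £370 = £11,531.39
Average inventory = 669/2 = 334.5; holding cost = 334.5 × £44.9 = £15,019.05
Total = £11,531.39 + £15,019.05 = £26,550.44

£26,550.44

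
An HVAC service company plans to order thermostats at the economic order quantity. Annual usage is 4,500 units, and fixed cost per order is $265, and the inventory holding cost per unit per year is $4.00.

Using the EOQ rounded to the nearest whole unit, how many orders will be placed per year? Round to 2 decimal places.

5.83 orders per year

Q* = √(2·D·S / H) = √(2·4,500·265 / 4) = √596,250.0 ≈ 772.17 → Q = 772
N = D/Q = 4,500/772 ≈ 5.829 orders/yr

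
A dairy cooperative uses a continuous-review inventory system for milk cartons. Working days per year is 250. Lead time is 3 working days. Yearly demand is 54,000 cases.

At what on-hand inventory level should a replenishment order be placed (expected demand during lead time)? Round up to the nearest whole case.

Daily demand d = 54,000 / 250 = 216.000 cases/day
Demand during lead time = 216.000 × 3 = 648.00
Reorder point = 648.00 → round up

648 cases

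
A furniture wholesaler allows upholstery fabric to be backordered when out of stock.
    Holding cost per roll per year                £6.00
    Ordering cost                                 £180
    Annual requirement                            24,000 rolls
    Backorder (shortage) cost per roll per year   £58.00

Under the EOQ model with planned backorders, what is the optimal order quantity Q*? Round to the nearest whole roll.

Basic EOQ = √(2·24,000·180/6) = 1,200.000
Backorder adjustment √((H+b)/b) = √((6+58)/58) = 1.0505
Q* = 1,200.000 × 1.0505 ≈ 1,260.54

1,261 rolls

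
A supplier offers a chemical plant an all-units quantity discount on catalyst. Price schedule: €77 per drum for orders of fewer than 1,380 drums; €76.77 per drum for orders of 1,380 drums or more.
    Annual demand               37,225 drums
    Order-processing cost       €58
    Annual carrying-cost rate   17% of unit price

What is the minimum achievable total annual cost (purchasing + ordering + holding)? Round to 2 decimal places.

H₁ = 17%×€77 = €13.0900;  H₂ = 17%×€76.77 = €13.0509
EOQ₁ = √(2×37,225×58/13.0900) = 574.35  (< 1,380, feasible at tier 1)
EOQ₂ = √(2×37,225×58/13.0509) = 575.21  (< 1,380 → use Q = 1,380 at tier-2 price)
TC(tier 1 (EOQ₁), Q≈574.3) = €2,873,843.24
TC(tier 2, Q≈1,380.0) = €2,868,332.90
Minimum at tier 2: €2,868,332.90

€2,868,332.90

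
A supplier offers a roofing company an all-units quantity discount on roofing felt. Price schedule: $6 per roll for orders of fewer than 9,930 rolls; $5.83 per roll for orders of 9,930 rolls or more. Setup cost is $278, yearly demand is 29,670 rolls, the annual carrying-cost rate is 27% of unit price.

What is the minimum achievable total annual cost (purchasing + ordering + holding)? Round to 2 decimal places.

H₁ = 27%×$6 = $1.6200;  H₂ = 27%×$5.83 = $1.5741
EOQ₁ = √(2×29,670×278/1.6200) = 3,191.09  (< 9,930, feasible at tier 1)
EOQ₂ = √(2×29,670×278/1.5741) = 3,237.28  (< 9,930 → use Q = 9,930 at tier-2 price)
TC(tier 1 (EOQ₁), Q≈3,191.1) = $183,189.56
TC(tier 2, Q≈9,930.0) = $181,622.15
Minimum at tier 2: $181,622.15

$181,622.15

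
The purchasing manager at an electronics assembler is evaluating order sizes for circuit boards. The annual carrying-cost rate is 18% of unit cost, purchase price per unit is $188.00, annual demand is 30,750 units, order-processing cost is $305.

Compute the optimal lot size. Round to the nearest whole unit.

Carrying cost H = $188 × 18% = $33.8400/unit/yr
Optimal lot size Q* = (2 × 30,750 × $305 / $33.84)^½ ≈ 744.51

745 units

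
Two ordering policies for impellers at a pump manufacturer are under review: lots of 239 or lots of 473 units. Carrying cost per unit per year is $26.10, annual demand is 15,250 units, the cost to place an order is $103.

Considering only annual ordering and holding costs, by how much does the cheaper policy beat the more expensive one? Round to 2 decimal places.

$197.65

For each Q, cost = (D/Q)·S + (Q/2)·H.
TC(239) = (15,250/239)×103 + (239/2)×26.1 = $9,691.13
TC(473) = (15,250/473)×103 + (473/2)×26.1 = $9,493.47
Lots of 473 are cheaper by $197.65.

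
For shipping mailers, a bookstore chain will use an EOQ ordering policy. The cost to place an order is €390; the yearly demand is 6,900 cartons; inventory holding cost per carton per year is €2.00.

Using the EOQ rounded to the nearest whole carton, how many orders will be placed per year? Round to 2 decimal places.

Q* = √(2·D·S / H) = √(2·6,900·390 / 2) = √2,691,000.0 ≈ 1,640.43 → Q = 1,640
Orders per year = D/Q = 6,900 / 1,640 = 4.207

4.21 orders per year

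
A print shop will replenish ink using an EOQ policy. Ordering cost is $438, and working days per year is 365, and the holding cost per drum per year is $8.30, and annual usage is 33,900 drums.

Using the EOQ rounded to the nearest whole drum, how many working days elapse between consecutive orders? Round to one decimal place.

20.4 days

EOQ = √(2DS/H) = √(2 × 33,900 × 438 / 8.3)
    = √(3,577,879.52) ≈ 1,891.53 → Q = 1,892 drums
Cycle time = (working days × Q)/D = (365 × 1,892) / 33,900 = 20.371 days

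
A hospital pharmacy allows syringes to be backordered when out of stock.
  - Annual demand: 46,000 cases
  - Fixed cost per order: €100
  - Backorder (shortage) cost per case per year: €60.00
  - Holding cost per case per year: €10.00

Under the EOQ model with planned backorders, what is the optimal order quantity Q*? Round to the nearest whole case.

Basic EOQ = √(2·46,000·100/10) = 959.166
Backorder adjustment √((H+b)/b) = √((10+60)/60) = 1.0801
Q* = 959.166 × 1.0801 ≈ 1,036.02

1,036 cases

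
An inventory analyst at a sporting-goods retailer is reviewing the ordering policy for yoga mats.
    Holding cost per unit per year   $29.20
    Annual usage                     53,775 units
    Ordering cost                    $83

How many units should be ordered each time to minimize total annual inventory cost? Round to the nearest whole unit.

553 units

Optimal lot size Q* = (2 × 53,775 × $83 / $29.2)^½ ≈ 552.91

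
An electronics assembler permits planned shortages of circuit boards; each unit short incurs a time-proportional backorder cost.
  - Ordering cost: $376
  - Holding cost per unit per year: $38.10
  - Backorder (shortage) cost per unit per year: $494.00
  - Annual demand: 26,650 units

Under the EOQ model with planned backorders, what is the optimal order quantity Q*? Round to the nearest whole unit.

753 units

Basic EOQ = √(2·26,650·376/38.1) = 725.262
Backorder adjustment √((H+b)/b) = √((38.1+494)/494) = 1.0378
Q* = 725.262 × 1.0378 ≈ 752.71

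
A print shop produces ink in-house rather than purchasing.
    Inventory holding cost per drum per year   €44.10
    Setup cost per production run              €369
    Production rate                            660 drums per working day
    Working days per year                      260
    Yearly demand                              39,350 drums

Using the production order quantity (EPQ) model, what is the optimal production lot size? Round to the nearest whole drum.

924 drums

d = 39,350/260 = 151.3462 drums/day;  effective holding cost H(1 − d/p) = 44.1·(1 − 151.3462/660) = 33.98733
Q* = √(2DS / H_eff) = √(2·39,350·369 / 33.98733) ≈ 924.36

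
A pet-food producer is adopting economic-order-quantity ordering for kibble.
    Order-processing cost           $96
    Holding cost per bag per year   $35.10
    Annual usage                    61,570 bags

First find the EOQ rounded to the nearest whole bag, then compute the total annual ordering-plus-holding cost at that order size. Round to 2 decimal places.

$20,369.90

EOQ = √(2DS/H) = √(2 × 61,570 × 96 / 35.1)
    = √(336,793.16) ≈ 580.34 → Q = 580 bags
Annual ordering cost = (D/Q)·S = (61,570/580) × 96 = $10,190.90
Annual holding cost  = (Q/2)·H = (580/2) × 35.1 = $10,179.00
Total = $10,190.90 + $10,179.00 = $20,369.90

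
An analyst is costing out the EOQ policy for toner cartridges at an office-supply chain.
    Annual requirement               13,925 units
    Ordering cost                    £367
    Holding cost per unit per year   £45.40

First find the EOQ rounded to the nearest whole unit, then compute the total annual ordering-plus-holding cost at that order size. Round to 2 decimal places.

Q* = √(2·D·S / H) = √(2·13,925·367 / 45.4) = √225,131.1 ≈ 474.48 → Q = 474 units
Orders/yr = 13,925/474 = 29.378; ordering cost = 29.378 × £367 = £10,781.59
Average inventory = 474/2 = 237; holding cost = 237 × £45.4 = £10,759.80
Total = £10,781.59 + £10,759.80 = £21,541.39

£21,541.39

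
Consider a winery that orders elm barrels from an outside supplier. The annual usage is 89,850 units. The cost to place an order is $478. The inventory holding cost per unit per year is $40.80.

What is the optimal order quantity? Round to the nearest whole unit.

1,451 units

Optimal lot size Q* = (2 × 89,850 × $478 / $40.8)^½ ≈ 1,450.97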